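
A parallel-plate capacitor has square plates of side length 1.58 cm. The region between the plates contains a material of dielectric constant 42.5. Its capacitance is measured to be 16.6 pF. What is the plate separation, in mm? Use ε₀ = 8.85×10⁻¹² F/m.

A = (1.58 cm)² = 2.50×10⁻⁴ m².
d = κε₀A/C = 42.5 × 8.85×10⁻¹² × 2.50×10⁻⁴ / 1.66×10⁻¹¹ = 5.66×10⁻³ m.

5.66 mm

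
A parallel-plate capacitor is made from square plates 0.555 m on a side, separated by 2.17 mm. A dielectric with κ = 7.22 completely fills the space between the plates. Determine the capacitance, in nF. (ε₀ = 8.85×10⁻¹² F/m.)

A = (0.555 m)² = 0.308 m².
C = κε₀A/d = 7.22 × 8.85×10⁻¹² × 0.308 / 2.17×10⁻³ = 9.07×10⁻⁹ F.

C ≈ 9.07 nF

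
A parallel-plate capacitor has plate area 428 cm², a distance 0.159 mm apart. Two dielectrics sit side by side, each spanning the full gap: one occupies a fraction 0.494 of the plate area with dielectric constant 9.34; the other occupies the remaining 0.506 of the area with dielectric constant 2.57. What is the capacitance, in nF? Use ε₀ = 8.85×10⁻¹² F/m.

14.1 nF

A = 428 cm² = 4.28×10⁻² m².
Side-by-side slabs ⇒ two capacitors in parallel, each spanning the full gap.
C₁ = κ₁ε₀A₁/d = 9.34 × 8.85×10⁻¹² × 2.11×10⁻² / 1.59×10⁻⁴ = 1.10×10⁻⁸ F.
C₂ = κ₂ε₀A₂/d = 2.57 × 8.85×10⁻¹² × 2.17×10⁻² / 1.59×10⁻⁴ = 3.10×10⁻⁹ F.
C = C₁ + C₂ = 1.41×10⁻⁸ F.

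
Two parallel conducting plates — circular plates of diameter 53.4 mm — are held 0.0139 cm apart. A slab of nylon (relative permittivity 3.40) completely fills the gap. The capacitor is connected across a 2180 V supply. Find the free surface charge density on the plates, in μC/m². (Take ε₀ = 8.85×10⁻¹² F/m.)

σ ≈ 472 μC/m²

A = π(53.4/2 mm)² = 2.24×10⁻³ m².
C = κε₀A/d = 3.40 × 8.85×10⁻¹² × 2.24×10⁻³ / 1.39×10⁻⁴ = 4.85×10⁻¹⁰ F.
σ = Q/A = CV/A = 4.85×10⁻¹⁰ × 2180 / 2.24×10⁻³ = 4.72×10⁻⁴ C/m².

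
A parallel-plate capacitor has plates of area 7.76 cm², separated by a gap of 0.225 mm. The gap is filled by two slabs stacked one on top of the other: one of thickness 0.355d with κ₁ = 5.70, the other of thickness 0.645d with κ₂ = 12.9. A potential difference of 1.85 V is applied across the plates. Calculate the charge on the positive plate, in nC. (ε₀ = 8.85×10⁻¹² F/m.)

A = 7.76 cm² = 7.76×10⁻⁴ m².
Stacked slabs ⇒ two capacitors in series, each with the full plate area.
C₁ = κ₁ε₀A/d₁ = 5.70 × 8.85×10⁻¹² × 7.76×10⁻⁴ / 7.99×10⁻⁵ = 4.90×10⁻¹⁰ F.
C₂ = κ₂ε₀A/d₂ = 12.9 × 8.85×10⁻¹² × 7.76×10⁻⁴ / 1.45×10⁻⁴ = 6.10×10⁻¹⁰ F.
C = (1/C₁ + 1/C₂)⁻¹ = 2.72×10⁻¹⁰ F.
Q = CV = 2.72×10⁻¹⁰ × 1.85 = 5.03×10⁻¹⁰ C.

Q ≈ 0.503 nC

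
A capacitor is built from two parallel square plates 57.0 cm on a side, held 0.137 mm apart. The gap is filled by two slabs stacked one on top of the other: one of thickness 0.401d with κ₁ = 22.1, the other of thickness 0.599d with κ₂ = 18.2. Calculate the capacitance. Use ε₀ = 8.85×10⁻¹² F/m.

A = (57.0 cm)² = 0.325 m².
Stacked slabs ⇒ two capacitors in series, each with the full plate area.
C₁ = κ₁ε₀A/d₁ = 22.1 × 8.85×10⁻¹² × 0.325 / 5.49×10⁻⁵ = 1.16×10⁻⁶ F.
C₂ = κ₂ε₀A/d₂ = 18.2 × 8.85×10⁻¹² × 0.325 / 8.21×10⁻⁵ = 6.38×10⁻⁷ F.
C = (1/C₁ + 1/C₂)⁻¹ = 4.11×10⁻⁷ F.

411 nF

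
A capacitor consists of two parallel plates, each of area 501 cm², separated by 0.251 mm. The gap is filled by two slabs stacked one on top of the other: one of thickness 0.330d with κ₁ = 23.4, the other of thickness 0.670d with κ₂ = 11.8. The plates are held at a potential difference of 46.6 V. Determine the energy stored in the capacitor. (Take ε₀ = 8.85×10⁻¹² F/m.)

27.1 μJ

A = 501 cm² = 5.01×10⁻² m².
Stacked slabs ⇒ two capacitors in series, each with the full plate area.
C₁ = κ₁ε₀A/d₁ = 23.4 × 8.85×10⁻¹² × 5.01×10⁻² / 8.28×10⁻⁵ = 1.25×10⁻⁷ F.
C₂ = κ₂ε₀A/d₂ = 11.8 × 8.85×10⁻¹² × 5.01×10⁻² / 1.68×10⁻⁴ = 3.11×10⁻⁸ F.
C = (1/C₁ + 1/C₂)⁻¹ = 2.49×10⁻⁸ F.
U = ½CV² = ½ × 2.49×10⁻⁸ × (46.6)² = 2.71×10⁻⁵ J.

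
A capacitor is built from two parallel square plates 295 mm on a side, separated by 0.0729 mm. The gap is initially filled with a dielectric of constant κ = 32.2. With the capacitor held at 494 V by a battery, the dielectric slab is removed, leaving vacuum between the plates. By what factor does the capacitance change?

C = κε₀A/d scales with κ, so C₂/C₁ = 1/κ = 1/32.2 = 0.0311.

C₂/C₁ ≈ 0.0311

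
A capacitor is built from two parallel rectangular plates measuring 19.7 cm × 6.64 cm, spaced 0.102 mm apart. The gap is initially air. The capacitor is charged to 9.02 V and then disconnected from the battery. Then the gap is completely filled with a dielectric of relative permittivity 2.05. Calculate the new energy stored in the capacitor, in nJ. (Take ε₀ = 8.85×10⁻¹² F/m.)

22.5 nJ

A = 19.7 × 6.64 cm² = 1.31×10⁻² m².
Initially C₁ = ε₀A/d = 8.85×10⁻¹² × 1.31×10⁻² / 1.02×10⁻⁴ = 1.13×10⁻⁹ F.
U₁ = 4.62×10⁻⁸ J.
Isolated ⇒ Q is held fixed. C₂ = 2.05 C₁ and U = Q²/(2C), so U₂/U₁ = C₁/C₂ = 0.488.
U₂ = 0.488 × 4.62×10⁻⁸ = 2.25×10⁻⁸ J.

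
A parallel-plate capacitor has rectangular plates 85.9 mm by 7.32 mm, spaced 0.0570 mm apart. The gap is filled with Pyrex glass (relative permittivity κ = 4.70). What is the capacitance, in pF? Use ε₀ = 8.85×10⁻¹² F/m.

A = 85.9 × 7.32 mm² = 6.29×10⁻⁴ m².
C = κε₀A/d = 4.70 × 8.85×10⁻¹² × 6.29×10⁻⁴ / 5.70×10⁻⁵ = 4.59×10⁻¹⁰ F.

C ≈ 459 pF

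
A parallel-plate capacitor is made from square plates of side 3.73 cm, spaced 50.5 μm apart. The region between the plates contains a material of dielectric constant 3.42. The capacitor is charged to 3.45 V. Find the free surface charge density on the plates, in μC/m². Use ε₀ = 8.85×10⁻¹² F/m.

σ ≈ 2.07 μC/m²

A = (3.73 cm)² = 1.39×10⁻³ m².
C = κε₀A/d = 3.42 × 8.85×10⁻¹² × 1.39×10⁻³ / 5.05×10⁻⁵ = 8.34×10⁻¹⁰ F.
σ = Q/A = CV/A = 8.34×10⁻¹⁰ × 3.45 / 1.39×10⁻³ = 2.07×10⁻⁶ C/m².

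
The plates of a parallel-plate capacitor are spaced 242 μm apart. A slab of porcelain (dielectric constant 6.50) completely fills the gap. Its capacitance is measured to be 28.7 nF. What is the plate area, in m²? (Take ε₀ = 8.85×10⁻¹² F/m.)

A ≈ 0.121 m²

A = Cd/(κε₀) = 2.87×10⁻⁸ × 2.42×10⁻⁴ / (6.50 × 8.85×10⁻¹²) = 0.121 m².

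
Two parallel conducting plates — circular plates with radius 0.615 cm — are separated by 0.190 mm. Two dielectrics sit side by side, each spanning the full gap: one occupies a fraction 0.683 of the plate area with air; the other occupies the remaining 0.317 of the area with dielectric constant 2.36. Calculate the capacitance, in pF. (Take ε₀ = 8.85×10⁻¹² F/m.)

7.92 pF

A = π(0.615 cm)² = 1.19×10⁻⁴ m².
Side-by-side slabs ⇒ two capacitors in parallel, each spanning the full gap.
C₁ = κ₁ε₀A₁/d = 1.00 × 8.85×10⁻¹² × 8.12×10⁻⁵ / 1.90×10⁻⁴ = 3.78×10⁻¹² F.
C₂ = κ₂ε₀A₂/d = 2.36 × 8.85×10⁻¹² × 3.77×10⁻⁵ / 1.90×10⁻⁴ = 4.14×10⁻¹² F.
C = C₁ + C₂ = 7.92×10⁻¹² F.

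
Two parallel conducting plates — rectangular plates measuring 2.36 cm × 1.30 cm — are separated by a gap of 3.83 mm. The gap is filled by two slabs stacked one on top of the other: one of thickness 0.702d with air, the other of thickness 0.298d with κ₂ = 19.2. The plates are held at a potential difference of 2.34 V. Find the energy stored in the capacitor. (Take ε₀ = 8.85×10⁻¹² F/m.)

A = 2.36 × 1.30 cm² = 3.07×10⁻⁴ m².
Stacked slabs ⇒ two capacitors in series, each with the full plate area.
C₁ = κ₁ε₀A/d₁ = 1.00 × 8.85×10⁻¹² × 3.07×10⁻⁴ / 2.69×10⁻³ = 1.01×10⁻¹² F.
C₂ = κ₂ε₀A/d₂ = 19.2 × 8.85×10⁻¹² × 3.07×10⁻⁴ / 1.14×10⁻³ = 4.57×10⁻¹¹ F.
C = (1/C₁ + 1/C₂)⁻¹ = 9.88×10⁻¹³ F.
U = ½CV² = ½ × 9.88×10⁻¹³ × (2.34)² = 2.70×10⁻¹² J.

U ≈ 2.70 pJ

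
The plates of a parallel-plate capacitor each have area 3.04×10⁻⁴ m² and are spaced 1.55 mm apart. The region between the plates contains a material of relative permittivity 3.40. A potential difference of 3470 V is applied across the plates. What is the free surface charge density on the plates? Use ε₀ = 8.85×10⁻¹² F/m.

67.4 μC/m²

C = κε₀A/d = 3.40 × 8.85×10⁻¹² × 3.04×10⁻⁴ / 1.55×10⁻³ = 5.90×10⁻¹² F.
σ = Q/A = CV/A = 5.90×10⁻¹² × 3470 / 3.04×10⁻⁴ = 6.74×10⁻⁵ C/m².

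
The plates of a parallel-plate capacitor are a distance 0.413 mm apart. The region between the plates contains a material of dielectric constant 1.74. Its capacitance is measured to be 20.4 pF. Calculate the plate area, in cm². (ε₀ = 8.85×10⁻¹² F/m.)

A = Cd/(κε₀) = 2.04×10⁻¹¹ × 4.13×10⁻⁴ / (1.74 × 8.85×10⁻¹²) = 5.47×10⁻⁴ m².

5.47 cm²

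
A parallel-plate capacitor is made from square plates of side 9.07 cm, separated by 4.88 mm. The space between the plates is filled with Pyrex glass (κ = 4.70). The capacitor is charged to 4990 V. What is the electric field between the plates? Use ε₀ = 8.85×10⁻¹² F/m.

E = V/d = 4990 / 4.88×10⁻³ = 1.02×10⁶ V/m.

1.02 MV/m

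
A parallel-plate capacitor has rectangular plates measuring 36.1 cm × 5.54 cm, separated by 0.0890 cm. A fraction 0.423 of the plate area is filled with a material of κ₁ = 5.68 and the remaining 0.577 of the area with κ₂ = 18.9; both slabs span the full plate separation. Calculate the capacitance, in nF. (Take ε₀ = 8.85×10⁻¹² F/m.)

A = 36.1 × 5.54 cm² = 2.00×10⁻² m².
Side-by-side slabs ⇒ two capacitors in parallel, each spanning the full gap.
C₁ = κ₁ε₀A₁/d = 5.68 × 8.85×10⁻¹² × 8.46×10⁻³ / 8.90×10⁻⁴ = 4.78×10⁻¹⁰ F.
C₂ = κ₂ε₀A₂/d = 18.9 × 8.85×10⁻¹² × 1.15×10⁻² / 8.90×10⁻⁴ = 2.17×10⁻⁹ F.
C = C₁ + C₂ = 2.65×10⁻⁹ F.

2.65 nF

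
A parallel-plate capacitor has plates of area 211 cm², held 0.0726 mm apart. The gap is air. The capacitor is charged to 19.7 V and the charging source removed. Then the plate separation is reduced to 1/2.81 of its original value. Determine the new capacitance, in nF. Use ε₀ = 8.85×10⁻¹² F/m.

A = 211 cm² = 2.11×10⁻² m².
Initially C₁ = ε₀A/d = 8.85×10⁻¹² × 2.11×10⁻² / 7.26×10⁻⁵ = 2.57×10⁻⁹ F.
C = ε₀A/d scales as 1/d, so C₂/C₁ = d₁/d₂ = 2.81.
C₂ = 2.81 × 2.57×10⁻⁹ = 7.23×10⁻⁹ F.

C ≈ 7.23 nF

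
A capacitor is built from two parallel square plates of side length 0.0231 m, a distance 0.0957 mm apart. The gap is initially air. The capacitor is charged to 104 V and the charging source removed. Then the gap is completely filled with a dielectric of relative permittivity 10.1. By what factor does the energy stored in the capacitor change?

U₂/U₁ ≈ 0.0990

Isolated ⇒ Q is held fixed.
C₂ = 10.1 C₁ and U = Q²/(2C), so U₂/U₁ = C₁/C₂ = 0.0990.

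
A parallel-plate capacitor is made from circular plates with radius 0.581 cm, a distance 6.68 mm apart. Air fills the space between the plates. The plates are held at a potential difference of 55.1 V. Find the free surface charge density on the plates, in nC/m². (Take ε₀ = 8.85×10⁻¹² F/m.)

73.0 nC/m²

A = π(0.581 cm)² = 1.06×10⁻⁴ m².
C = ε₀A/d = 8.85×10⁻¹² × 1.06×10⁻⁴ / 6.68×10⁻³ = 1.40×10⁻¹³ F.
σ = Q/A = CV/A = 1.40×10⁻¹³ × 55.1 / 1.06×10⁻⁴ = 7.30×10⁻⁸ C/m².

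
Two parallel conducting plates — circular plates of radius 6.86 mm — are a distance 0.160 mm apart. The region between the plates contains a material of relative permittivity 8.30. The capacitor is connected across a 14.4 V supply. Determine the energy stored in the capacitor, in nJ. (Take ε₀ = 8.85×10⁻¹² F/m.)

U ≈ 7.04 nJ

A = π(6.86 mm)² = 1.48×10⁻⁴ m².
C = κε₀A/d = 8.30 × 8.85×10⁻¹² × 1.48×10⁻⁴ / 1.60×10⁻⁴ = 6.79×10⁻¹¹ F.
U = ½CV² = ½ × 6.79×10⁻¹¹ × (14.4)² = 7.04×10⁻⁹ J.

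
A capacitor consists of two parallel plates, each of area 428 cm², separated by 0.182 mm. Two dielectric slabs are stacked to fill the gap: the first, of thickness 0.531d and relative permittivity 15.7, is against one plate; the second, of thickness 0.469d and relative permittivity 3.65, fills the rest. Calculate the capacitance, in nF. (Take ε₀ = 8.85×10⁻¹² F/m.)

12.8 nF

A = 428 cm² = 4.28×10⁻² m².
Stacked slabs ⇒ two capacitors in series, each with the full plate area.
C₁ = κ₁ε₀A/d₁ = 15.7 × 8.85×10⁻¹² × 4.28×10⁻² / 9.66×10⁻⁵ = 6.15×10⁻⁸ F.
C₂ = κ₂ε₀A/d₂ = 3.65 × 8.85×10⁻¹² × 4.28×10⁻² / 8.54×10⁻⁵ = 1.62×10⁻⁸ F.
C = (1/C₁ + 1/C₂)⁻¹ = 1.28×10⁻⁸ F.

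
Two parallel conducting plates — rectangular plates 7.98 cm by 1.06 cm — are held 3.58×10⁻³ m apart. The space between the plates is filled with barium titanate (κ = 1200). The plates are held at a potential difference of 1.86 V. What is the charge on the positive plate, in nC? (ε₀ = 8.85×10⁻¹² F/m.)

Q ≈ 4.67 nC

A = 7.98 × 1.06 cm² = 8.46×10⁻⁴ m².
C = κε₀A/d = 1200 × 8.85×10⁻¹² × 8.46×10⁻⁴ / 3.58×10⁻³ = 2.51×10⁻⁹ F.
Q = CV = 2.51×10⁻⁹ × 1.86 = 4.67×10⁻⁹ C.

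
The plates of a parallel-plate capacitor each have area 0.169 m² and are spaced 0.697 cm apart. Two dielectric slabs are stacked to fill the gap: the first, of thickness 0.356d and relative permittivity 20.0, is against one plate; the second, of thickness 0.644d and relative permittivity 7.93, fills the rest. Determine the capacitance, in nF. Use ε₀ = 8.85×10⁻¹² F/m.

C ≈ 2.17 nF

Stacked slabs ⇒ two capacitors in series, each with the full plate area.
C₁ = κ₁ε₀A/d₁ = 20.0 × 8.85×10⁻¹² × 0.169 / 2.48×10⁻³ = 1.21×10⁻⁸ F.
C₂ = κ₂ε₀A/d₂ = 7.93 × 8.85×10⁻¹² × 0.169 / 4.49×10⁻³ = 2.64×10⁻⁹ F.
C = (1/C₁ + 1/C₂)⁻¹ = 2.17×10⁻⁹ F.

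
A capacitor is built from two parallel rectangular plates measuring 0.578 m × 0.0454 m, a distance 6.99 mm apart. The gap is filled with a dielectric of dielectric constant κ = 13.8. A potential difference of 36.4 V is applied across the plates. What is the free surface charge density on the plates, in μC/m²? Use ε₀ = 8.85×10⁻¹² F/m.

A = 0.578 × 0.0454 m² = 2.62×10⁻² m².
C = κε₀A/d = 13.8 × 8.85×10⁻¹² × 2.62×10⁻² / 6.99×10⁻³ = 4.58×10⁻¹⁰ F.
σ = Q/A = CV/A = 4.58×10⁻¹⁰ × 36.4 / 2.62×10⁻² = 6.36×10⁻⁷ C/m².

0.636 μC/m²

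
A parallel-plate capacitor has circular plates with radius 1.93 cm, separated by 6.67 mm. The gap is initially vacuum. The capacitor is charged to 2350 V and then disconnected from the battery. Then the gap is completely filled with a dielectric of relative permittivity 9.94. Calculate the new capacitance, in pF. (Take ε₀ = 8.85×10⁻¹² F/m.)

A = π(1.93 cm)² = 1.17×10⁻³ m².
Initially C₁ = ε₀A/d = 8.85×10⁻¹² × 1.17×10⁻³ / 6.67×10⁻³ = 1.55×10⁻¹² F.
C = κε₀A/d scales with κ, so C₂/C₁ = κ = 9.94.
C₂ = 9.94 × 1.55×10⁻¹² = 1.54×10⁻¹¹ F.

15.4 pF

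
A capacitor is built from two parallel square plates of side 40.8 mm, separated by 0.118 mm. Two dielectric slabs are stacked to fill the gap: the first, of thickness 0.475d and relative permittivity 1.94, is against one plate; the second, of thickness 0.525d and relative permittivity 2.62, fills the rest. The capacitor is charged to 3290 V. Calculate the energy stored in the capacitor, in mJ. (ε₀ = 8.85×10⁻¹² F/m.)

1.52 mJ

A = (40.8 mm)² = 1.66×10⁻³ m².
Stacked slabs ⇒ two capacitors in series, each with the full plate area.
C₁ = κ₁ε₀A/d₁ = 1.94 × 8.85×10⁻¹² × 1.66×10⁻³ / 5.60×10⁻⁵ = 5.10×10⁻¹⁰ F.
C₂ = κ₂ε₀A/d₂ = 2.62 × 8.85×10⁻¹² × 1.66×10⁻³ / 6.19×10⁻⁵ = 6.23×10⁻¹⁰ F.
C = (1/C₁ + 1/C₂)⁻¹ = 2.80×10⁻¹⁰ F.
U = ½CV² = ½ × 2.80×10⁻¹⁰ × (3290)² = 1.52×10⁻³ J.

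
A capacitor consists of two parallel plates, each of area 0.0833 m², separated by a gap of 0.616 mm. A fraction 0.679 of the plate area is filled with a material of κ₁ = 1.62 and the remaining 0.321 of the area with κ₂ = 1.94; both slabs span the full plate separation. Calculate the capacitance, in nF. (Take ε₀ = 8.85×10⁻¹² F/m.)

2.06 nF

Side-by-side slabs ⇒ two capacitors in parallel, each spanning the full gap.
C₁ = κ₁ε₀A₁/d = 1.62 × 8.85×10⁻¹² × 5.66×10⁻² / 6.16×10⁻⁴ = 1.32×10⁻⁹ F.
C₂ = κ₂ε₀A₂/d = 1.94 × 8.85×10⁻¹² × 2.67×10⁻² / 6.16×10⁻⁴ = 7.45×10⁻¹⁰ F.
C = C₁ + C₂ = 2.06×10⁻⁹ F.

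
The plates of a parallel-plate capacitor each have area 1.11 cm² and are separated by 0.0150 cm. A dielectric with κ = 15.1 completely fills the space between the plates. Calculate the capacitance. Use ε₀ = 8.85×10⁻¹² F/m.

C ≈ 98.9 pF

A = 1.11 cm² = 1.11×10⁻⁴ m².
C = κε₀A/d = 15.1 × 8.85×10⁻¹² × 1.11×10⁻⁴ / 1.50×10⁻⁴ = 9.89×10⁻¹¹ F.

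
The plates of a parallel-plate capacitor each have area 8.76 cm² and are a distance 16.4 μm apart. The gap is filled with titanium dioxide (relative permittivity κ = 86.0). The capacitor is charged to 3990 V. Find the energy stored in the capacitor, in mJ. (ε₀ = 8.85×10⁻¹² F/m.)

A = 8.76 cm² = 8.76×10⁻⁴ m².
C = κε₀A/d = 86.0 × 8.85×10⁻¹² × 8.76×10⁻⁴ / 1.64×10⁻⁵ = 4.07×10⁻⁸ F.
U = ½CV² = ½ × 4.07×10⁻⁸ × (3990)² = 0.324 J.

U ≈ 324 mJ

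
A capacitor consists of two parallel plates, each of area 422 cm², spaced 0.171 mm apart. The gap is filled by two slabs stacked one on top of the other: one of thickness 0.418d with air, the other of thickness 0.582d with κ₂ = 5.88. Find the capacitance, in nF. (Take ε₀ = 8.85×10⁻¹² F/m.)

A = 422 cm² = 4.22×10⁻² m².
Stacked slabs ⇒ two capacitors in series, each with the full plate area.
C₁ = κ₁ε₀A/d₁ = 1.00 × 8.85×10⁻¹² × 4.22×10⁻² / 7.15×10⁻⁵ = 5.22×10⁻⁹ F.
C₂ = κ₂ε₀A/d₂ = 5.88 × 8.85×10⁻¹² × 4.22×10⁻² / 9.95×10⁻⁵ = 2.21×10⁻⁸ F.
C = (1/C₁ + 1/C₂)⁻¹ = 4.22×10⁻⁹ F.

C ≈ 4.22 nF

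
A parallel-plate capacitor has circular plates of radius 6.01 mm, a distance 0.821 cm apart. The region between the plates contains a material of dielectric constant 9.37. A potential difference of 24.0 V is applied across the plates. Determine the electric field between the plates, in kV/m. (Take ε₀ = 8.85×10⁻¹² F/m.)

E ≈ 2.92 kV/m

E = V/d = 24.0 / 8.21×10⁻³ = 2.92×10³ V/m.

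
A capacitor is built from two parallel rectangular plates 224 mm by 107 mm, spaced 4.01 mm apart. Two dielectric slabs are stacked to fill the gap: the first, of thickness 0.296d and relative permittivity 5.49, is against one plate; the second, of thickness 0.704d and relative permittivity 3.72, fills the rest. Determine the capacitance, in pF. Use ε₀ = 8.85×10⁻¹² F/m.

C ≈ 218 pF

A = 224 × 107 mm² = 2.40×10⁻² m².
Stacked slabs ⇒ two capacitors in series, each with the full plate area.
C₁ = κ₁ε₀A/d₁ = 5.49 × 8.85×10⁻¹² × 2.40×10⁻² / 1.19×10⁻³ = 9.81×10⁻¹⁰ F.
C₂ = κ₂ε₀A/d₂ = 3.72 × 8.85×10⁻¹² × 2.40×10⁻² / 2.82×10⁻³ = 2.80×10⁻¹⁰ F.
C = (1/C₁ + 1/C₂)⁻¹ = 2.18×10⁻¹⁰ F.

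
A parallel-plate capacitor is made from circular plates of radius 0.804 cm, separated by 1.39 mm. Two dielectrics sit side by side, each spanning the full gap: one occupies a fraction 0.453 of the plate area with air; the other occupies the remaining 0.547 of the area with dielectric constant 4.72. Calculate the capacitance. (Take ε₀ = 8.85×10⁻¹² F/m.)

A = π(0.804 cm)² = 2.03×10⁻⁴ m².
Side-by-side slabs ⇒ two capacitors in parallel, each spanning the full gap.
C₁ = κ₁ε₀A₁/d = 1.00 × 8.85×10⁻¹² × 9.20×10⁻⁵ / 1.39×10⁻³ = 5.86×10⁻¹³ F.
C₂ = κ₂ε₀A₂/d = 4.72 × 8.85×10⁻¹² × 1.11×10⁻⁴ / 1.39×10⁻³ = 3.34×10⁻¹² F.
C = C₁ + C₂ = 3.92×10⁻¹² F.

C ≈ 3.92 pF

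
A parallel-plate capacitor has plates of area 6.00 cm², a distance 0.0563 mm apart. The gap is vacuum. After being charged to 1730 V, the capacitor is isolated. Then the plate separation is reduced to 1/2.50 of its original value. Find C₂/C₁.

C = ε₀A/d scales as 1/d, so C₂/C₁ = d₁/d₂ = 2.50.

C₂/C₁ ≈ 2.50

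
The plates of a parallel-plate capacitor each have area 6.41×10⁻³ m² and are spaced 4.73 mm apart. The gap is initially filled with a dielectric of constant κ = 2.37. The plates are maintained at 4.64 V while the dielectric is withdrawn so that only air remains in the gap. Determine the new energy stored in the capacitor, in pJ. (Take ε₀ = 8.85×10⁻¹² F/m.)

U ≈ 129 pJ

Initially C₁ = κε₀A/d = 2.37 × 8.85×10⁻¹² × 6.41×10⁻³ / 4.73×10⁻³ = 2.84×10⁻¹¹ F.
U₁ = 3.06×10⁻¹⁰ J.
Battery connected ⇒ V is held fixed. C₂ = 0.422 C₁ and U = ½CV², so U₂/U₁ = C₂/C₁ = 0.422.
U₂ = 0.422 × 3.06×10⁻¹⁰ = 1.29×10⁻¹⁰ J.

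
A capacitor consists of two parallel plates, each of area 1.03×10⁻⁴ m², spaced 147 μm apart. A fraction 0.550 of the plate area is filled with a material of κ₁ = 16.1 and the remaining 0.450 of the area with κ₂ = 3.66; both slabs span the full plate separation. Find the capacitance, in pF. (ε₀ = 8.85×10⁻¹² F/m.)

Side-by-side slabs ⇒ two capacitors in parallel, each spanning the full gap.
C₁ = κ₁ε₀A₁/d = 16.1 × 8.85×10⁻¹² × 5.67×10⁻⁵ / 1.47×10⁻⁴ = 5.49×10⁻¹¹ F.
C₂ = κ₂ε₀A₂/d = 3.66 × 8.85×10⁻¹² × 4.63×10⁻⁵ / 1.47×10⁻⁴ = 1.02×10⁻¹¹ F.
C = C₁ + C₂ = 6.51×10⁻¹¹ F.

C ≈ 65.1 pF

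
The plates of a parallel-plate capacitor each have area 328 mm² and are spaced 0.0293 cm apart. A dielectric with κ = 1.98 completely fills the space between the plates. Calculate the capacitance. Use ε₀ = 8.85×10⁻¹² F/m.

A = 328 mm² = 3.28×10⁻⁴ m².
C = κε₀A/d = 1.98 × 8.85×10⁻¹² × 3.28×10⁻⁴ / 2.93×10⁻⁴ = 1.96×10⁻¹¹ F.

C ≈ 19.6 pF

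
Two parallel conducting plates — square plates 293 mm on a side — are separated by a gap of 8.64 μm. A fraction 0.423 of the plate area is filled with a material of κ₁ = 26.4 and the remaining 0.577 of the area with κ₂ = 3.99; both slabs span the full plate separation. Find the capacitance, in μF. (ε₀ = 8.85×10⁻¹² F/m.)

C ≈ 1.18 μF

A = (293 mm)² = 8.58×10⁻² m².
Side-by-side slabs ⇒ two capacitors in parallel, each spanning the full gap.
C₁ = κ₁ε₀A₁/d = 26.4 × 8.85×10⁻¹² × 3.63×10⁻² / 8.64×10⁻⁶ = 9.82×10⁻⁷ F.
C₂ = κ₂ε₀A₂/d = 3.99 × 8.85×10⁻¹² × 4.95×10⁻² / 8.64×10⁻⁶ = 2.02×10⁻⁷ F.
C = C₁ + C₂ = 1.18×10⁻⁶ F.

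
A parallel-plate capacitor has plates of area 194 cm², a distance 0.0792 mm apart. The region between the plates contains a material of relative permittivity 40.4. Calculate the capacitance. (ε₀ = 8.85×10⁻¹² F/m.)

A = 194 cm² = 1.94×10⁻² m².
C = κε₀A/d = 40.4 × 8.85×10⁻¹² × 1.94×10⁻² / 7.92×10⁻⁵ = 8.76×10⁻⁸ F.

87.6 nF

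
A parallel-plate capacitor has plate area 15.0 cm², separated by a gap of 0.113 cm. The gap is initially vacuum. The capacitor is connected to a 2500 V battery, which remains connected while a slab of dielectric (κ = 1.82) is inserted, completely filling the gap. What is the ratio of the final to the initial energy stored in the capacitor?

1.82

Battery connected ⇒ V is held fixed.
C₂ = 1.82 C₁ and U = ½CV², so U₂/U₁ = C₂/C₁ = 1.82.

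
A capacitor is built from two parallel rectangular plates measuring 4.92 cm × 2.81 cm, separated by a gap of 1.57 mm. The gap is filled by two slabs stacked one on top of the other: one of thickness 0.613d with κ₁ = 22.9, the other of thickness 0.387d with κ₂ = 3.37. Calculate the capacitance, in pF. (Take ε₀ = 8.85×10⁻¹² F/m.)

55.0 pF

A = 4.92 × 2.81 cm² = 1.38×10⁻³ m².
Stacked slabs ⇒ two capacitors in series, each with the full plate area.
C₁ = κ₁ε₀A/d₁ = 22.9 × 8.85×10⁻¹² × 1.38×10⁻³ / 9.62×10⁻⁴ = 2.91×10⁻¹⁰ F.
C₂ = κ₂ε₀A/d₂ = 3.37 × 8.85×10⁻¹² × 1.38×10⁻³ / 6.08×10⁻⁴ = 6.79×10⁻¹¹ F.
C = (1/C₁ + 1/C₂)⁻¹ = 5.50×10⁻¹¹ F.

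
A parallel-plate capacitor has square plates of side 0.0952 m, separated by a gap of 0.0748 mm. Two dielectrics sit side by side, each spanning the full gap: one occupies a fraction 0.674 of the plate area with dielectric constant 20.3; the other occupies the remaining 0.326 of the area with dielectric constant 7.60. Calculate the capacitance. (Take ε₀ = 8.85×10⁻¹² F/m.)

C ≈ 17.3 nF

A = (0.0952 m)² = 9.06×10⁻³ m².
Side-by-side slabs ⇒ two capacitors in parallel, each spanning the full gap.
C₁ = κ₁ε₀A₁/d = 20.3 × 8.85×10⁻¹² × 6.11×10⁻³ / 7.48×10⁻⁵ = 1.47×10⁻⁸ F.
C₂ = κ₂ε₀A₂/d = 7.60 × 8.85×10⁻¹² × 2.95×10⁻³ / 7.48×10⁻⁵ = 2.66×10⁻⁹ F.
C = C₁ + C₂ = 1.73×10⁻⁸ F.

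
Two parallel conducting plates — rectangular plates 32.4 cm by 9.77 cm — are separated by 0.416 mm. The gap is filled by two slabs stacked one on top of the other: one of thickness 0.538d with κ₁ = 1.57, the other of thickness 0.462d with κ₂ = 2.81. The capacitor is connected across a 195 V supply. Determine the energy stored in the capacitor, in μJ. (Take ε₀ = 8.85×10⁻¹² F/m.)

A = 32.4 × 9.77 cm² = 3.17×10⁻² m².
Stacked slabs ⇒ two capacitors in series, each with the full plate area.
C₁ = κ₁ε₀A/d₁ = 1.57 × 8.85×10⁻¹² × 3.17×10⁻² / 2.24×10⁻⁴ = 1.97×10⁻⁹ F.
C₂ = κ₂ε₀A/d₂ = 2.81 × 8.85×10⁻¹² × 3.17×10⁻² / 1.92×10⁻⁴ = 4.10×10⁻⁹ F.
C = (1/C₁ + 1/C₂)⁻¹ = 1.33×10⁻⁹ F.
U = ½CV² = ½ × 1.33×10⁻⁹ × (195)² = 2.52×10⁻⁵ J.

U ≈ 25.2 μJ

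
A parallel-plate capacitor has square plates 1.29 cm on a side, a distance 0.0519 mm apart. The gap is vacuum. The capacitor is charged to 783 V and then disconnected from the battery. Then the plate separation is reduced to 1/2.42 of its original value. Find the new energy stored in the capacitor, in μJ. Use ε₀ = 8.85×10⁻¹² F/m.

U ≈ 3.59 μJ

A = (1.29 cm)² = 1.66×10⁻⁴ m².
Initially C₁ = ε₀A/d = 8.85×10⁻¹² × 1.66×10⁻⁴ / 5.19×10⁻⁵ = 2.84×10⁻¹¹ F.
U₁ = 8.70×10⁻⁶ J.
Isolated ⇒ Q is held fixed. C₂ = 2.42 C₁ and U = Q²/(2C), so U₂/U₁ = C₁/C₂ = 0.413.
U₂ = 0.413 × 8.70×10⁻⁶ = 3.59×10⁻⁶ J.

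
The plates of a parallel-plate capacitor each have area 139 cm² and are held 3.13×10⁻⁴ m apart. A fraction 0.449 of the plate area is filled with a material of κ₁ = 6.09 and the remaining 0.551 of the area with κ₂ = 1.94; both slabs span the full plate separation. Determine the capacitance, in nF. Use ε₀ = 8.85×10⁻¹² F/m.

1.49 nF

A = 139 cm² = 1.39×10⁻² m².
Side-by-side slabs ⇒ two capacitors in parallel, each spanning the full gap.
C₁ = κ₁ε₀A₁/d = 6.09 × 8.85×10⁻¹² × 6.24×10⁻³ / 3.13×10⁻⁴ = 1.07×10⁻⁹ F.
C₂ = κ₂ε₀A₂/d = 1.94 × 8.85×10⁻¹² × 7.66×10⁻³ / 3.13×10⁻⁴ = 4.20×10⁻¹⁰ F.
C = C₁ + C₂ = 1.49×10⁻⁹ F.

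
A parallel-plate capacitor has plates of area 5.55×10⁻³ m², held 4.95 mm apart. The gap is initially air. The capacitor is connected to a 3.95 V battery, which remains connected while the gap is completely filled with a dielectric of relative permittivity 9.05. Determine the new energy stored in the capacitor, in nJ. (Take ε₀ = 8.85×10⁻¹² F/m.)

Initially C₁ = ε₀A/d = 8.85×10⁻¹² × 5.55×10⁻³ / 4.95×10⁻³ = 9.92×10⁻¹² F.
U₁ = 7.74×10⁻¹¹ J.
Battery connected ⇒ V is held fixed. C₂ = 9.05 C₁ and U = ½CV², so U₂/U₁ = C₂/C₁ = 9.05.
U₂ = 9.05 × 7.74×10⁻¹¹ = 7.01×10⁻¹⁰ J.

0.701 nJ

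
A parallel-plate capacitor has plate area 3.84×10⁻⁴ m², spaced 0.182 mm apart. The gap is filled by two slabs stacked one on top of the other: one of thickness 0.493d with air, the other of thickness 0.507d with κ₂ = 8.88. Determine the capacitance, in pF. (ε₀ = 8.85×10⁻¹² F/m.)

Stacked slabs ⇒ two capacitors in series, each with the full plate area.
C₁ = κ₁ε₀A/d₁ = 1.00 × 8.85×10⁻¹² × 3.84×10⁻⁴ / 8.97×10⁻⁵ = 3.79×10⁻¹¹ F.
C₂ = κ₂ε₀A/d₂ = 8.88 × 8.85×10⁻¹² × 3.84×10⁻⁴ / 9.23×10⁻⁵ = 3.27×10⁻¹⁰ F.
C = (1/C₁ + 1/C₂)⁻¹ = 3.39×10⁻¹¹ F.

33.9 pF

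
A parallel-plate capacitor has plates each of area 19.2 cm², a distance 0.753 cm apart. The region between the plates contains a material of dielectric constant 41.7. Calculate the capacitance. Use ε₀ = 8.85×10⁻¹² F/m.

A = 19.2 cm² = 1.92×10⁻³ m².
C = κε₀A/d = 41.7 × 8.85×10⁻¹² × 1.92×10⁻³ / 7.53×10⁻³ = 9.41×10⁻¹¹ F.

94.1 pF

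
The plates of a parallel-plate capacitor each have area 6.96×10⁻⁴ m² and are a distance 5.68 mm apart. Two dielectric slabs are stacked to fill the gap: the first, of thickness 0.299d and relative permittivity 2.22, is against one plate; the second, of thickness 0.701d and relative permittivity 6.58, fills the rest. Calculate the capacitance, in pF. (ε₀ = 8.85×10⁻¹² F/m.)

4.50 pF

Stacked slabs ⇒ two capacitors in series, each with the full plate area.
C₁ = κ₁ε₀A/d₁ = 2.22 × 8.85×10⁻¹² × 6.96×10⁻⁴ / 1.70×10⁻³ = 8.05×10⁻¹² F.
C₂ = κ₂ε₀A/d₂ = 6.58 × 8.85×10⁻¹² × 6.96×10⁻⁴ / 3.98×10⁻³ = 1.02×10⁻¹¹ F.
C = (1/C₁ + 1/C₂)⁻¹ = 4.50×10⁻¹² F.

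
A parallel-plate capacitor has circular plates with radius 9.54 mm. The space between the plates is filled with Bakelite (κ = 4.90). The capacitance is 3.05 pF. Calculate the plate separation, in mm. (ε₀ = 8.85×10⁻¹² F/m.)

A = π(9.54 mm)² = 2.86×10⁻⁴ m².
d = κε₀A/C = 4.90 × 8.85×10⁻¹² × 2.86×10⁻⁴ / 3.05×10⁻¹² = 4.07×10⁻³ m.

d ≈ 4.07 mm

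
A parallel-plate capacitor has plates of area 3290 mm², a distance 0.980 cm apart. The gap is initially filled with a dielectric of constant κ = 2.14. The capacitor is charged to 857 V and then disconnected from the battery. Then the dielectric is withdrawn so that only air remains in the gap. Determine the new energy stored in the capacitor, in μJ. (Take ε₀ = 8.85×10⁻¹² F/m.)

5.00 μJ

A = 3290 mm² = 3.29×10⁻³ m².
Initially C₁ = κε₀A/d = 2.14 × 8.85×10⁻¹² × 3.29×10⁻³ / 9.80×10⁻³ = 6.36×10⁻¹² F.
U₁ = 2.33×10⁻⁶ J.
Isolated ⇒ Q is held fixed. C₂ = 0.467 C₁ and U = Q²/(2C), so U₂/U₁ = C₁/C₂ = 2.14.
U₂ = 2.14 × 2.33×10⁻⁶ = 5.00×10⁻⁶ J.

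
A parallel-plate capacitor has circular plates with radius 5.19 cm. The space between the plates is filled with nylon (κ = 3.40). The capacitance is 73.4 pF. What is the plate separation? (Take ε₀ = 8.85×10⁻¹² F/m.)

A = π(5.19 cm)² = 8.46×10⁻³ m².
d = κε₀A/C = 3.40 × 8.85×10⁻¹² × 8.46×10⁻³ / 7.34×10⁻¹¹ = 3.47×10⁻³ m.

d ≈ 3.47 mm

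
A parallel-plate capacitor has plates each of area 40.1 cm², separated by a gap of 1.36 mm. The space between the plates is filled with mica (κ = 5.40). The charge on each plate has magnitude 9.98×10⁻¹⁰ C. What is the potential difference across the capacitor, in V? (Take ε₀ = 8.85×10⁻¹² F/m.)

V ≈ 7.08 V

A = 40.1 cm² = 4.01×10⁻³ m².
C = κε₀A/d = 5.40 × 8.85×10⁻¹² × 4.01×10⁻³ / 1.36×10⁻³ = 1.41×10⁻¹⁰ F.
V = Q/C = 9.98×10⁻¹⁰ / 1.41×10⁻¹⁰ = 7.08 V.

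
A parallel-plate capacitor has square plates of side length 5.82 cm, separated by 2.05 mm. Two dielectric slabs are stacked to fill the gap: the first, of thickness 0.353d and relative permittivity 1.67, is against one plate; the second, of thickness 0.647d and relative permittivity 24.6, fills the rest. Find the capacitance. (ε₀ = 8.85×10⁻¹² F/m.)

C ≈ 61.5 pF

A = (5.82 cm)² = 3.39×10⁻³ m².
Stacked slabs ⇒ two capacitors in series, each with the full plate area.
C₁ = κ₁ε₀A/d₁ = 1.67 × 8.85×10⁻¹² × 3.39×10⁻³ / 7.24×10⁻⁴ = 6.92×10⁻¹¹ F.
C₂ = κ₂ε₀A/d₂ = 24.6 × 8.85×10⁻¹² × 3.39×10⁻³ / 1.33×10⁻³ = 5.56×10⁻¹⁰ F.
C = (1/C₁ + 1/C₂)⁻¹ = 6.15×10⁻¹¹ F.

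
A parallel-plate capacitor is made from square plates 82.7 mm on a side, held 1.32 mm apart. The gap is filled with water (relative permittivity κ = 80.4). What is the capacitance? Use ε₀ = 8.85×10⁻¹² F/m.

A = (82.7 mm)² = 6.84×10⁻³ m².
C = κε₀A/d = 80.4 × 8.85×10⁻¹² × 6.84×10⁻³ / 1.32×10⁻³ = 3.69×10⁻⁹ F.

3.69 nF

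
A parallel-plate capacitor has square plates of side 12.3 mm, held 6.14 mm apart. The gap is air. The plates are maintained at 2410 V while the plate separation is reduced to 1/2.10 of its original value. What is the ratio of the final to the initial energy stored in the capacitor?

U₂/U₁ ≈ 2.10

Battery connected ⇒ V is held fixed.
C₂ = 2.10 C₁ and U = ½CV², so U₂/U₁ = C₂/C₁ = 2.10.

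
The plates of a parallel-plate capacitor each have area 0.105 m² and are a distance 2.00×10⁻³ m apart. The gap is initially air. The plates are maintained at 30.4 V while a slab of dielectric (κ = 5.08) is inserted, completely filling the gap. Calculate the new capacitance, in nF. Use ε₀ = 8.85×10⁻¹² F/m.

Initially C₁ = ε₀A/d = 8.85×10⁻¹² × 0.105 / 2.00×10⁻³ = 4.65×10⁻¹⁰ F.
C = κε₀A/d scales with κ, so C₂/C₁ = κ = 5.08.
C₂ = 5.08 × 4.65×10⁻¹⁰ = 2.36×10⁻⁹ F.

2.36 nF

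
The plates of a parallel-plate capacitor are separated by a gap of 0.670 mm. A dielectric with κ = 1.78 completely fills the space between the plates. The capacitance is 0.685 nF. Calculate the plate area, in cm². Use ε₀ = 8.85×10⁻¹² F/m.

A = Cd/(κε₀) = 6.85×10⁻¹⁰ × 6.70×10⁻⁴ / (1.78 × 8.85×10⁻¹²) = 2.91×10⁻² m².

291 cm²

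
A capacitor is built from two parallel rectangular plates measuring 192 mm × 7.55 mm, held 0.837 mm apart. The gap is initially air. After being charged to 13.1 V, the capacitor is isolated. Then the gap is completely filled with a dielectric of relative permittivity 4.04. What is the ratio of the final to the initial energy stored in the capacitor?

U₂/U₁ ≈ 0.248

Isolated ⇒ Q is held fixed.
C₂ = 4.04 C₁ and U = Q²/(2C), so U₂/U₁ = C₁/C₂ = 0.248.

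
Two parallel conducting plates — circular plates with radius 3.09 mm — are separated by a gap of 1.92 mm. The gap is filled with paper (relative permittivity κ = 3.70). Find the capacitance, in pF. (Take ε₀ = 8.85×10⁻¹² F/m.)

A = π(3.09 mm)² = 3.00×10⁻⁵ m².
C = κε₀A/d = 3.70 × 8.85×10⁻¹² × 3.00×10⁻⁵ / 1.92×10⁻³ = 5.12×10⁻¹³ F.

C ≈ 0.512 pF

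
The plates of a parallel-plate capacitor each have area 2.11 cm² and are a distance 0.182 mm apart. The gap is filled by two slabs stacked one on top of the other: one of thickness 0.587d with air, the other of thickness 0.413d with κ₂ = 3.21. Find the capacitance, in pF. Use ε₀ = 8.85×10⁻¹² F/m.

A = 2.11 cm² = 2.11×10⁻⁴ m².
Stacked slabs ⇒ two capacitors in series, each with the full plate area.
C₁ = κ₁ε₀A/d₁ = 1.00 × 8.85×10⁻¹² × 2.11×10⁻⁴ / 1.07×10⁻⁴ = 1.75×10⁻¹¹ F.
C₂ = κ₂ε₀A/d₂ = 3.21 × 8.85×10⁻¹² × 2.11×10⁻⁴ / 7.52×10⁻⁵ = 7.97×10⁻¹¹ F.
C = (1/C₁ + 1/C₂)⁻¹ = 1.43×10⁻¹¹ F.

14.3 pF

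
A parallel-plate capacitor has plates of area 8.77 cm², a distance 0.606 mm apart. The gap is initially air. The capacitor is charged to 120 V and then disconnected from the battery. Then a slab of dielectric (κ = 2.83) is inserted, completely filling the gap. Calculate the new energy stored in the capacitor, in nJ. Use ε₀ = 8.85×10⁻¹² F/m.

U ≈ 32.6 nJ

A = 8.77 cm² = 8.77×10⁻⁴ m².
Initially C₁ = ε₀A/d = 8.85×10⁻¹² × 8.77×10⁻⁴ / 6.06×10⁻⁴ = 1.28×10⁻¹¹ F.
U₁ = 9.22×10⁻⁸ J.
Isolated ⇒ Q is held fixed. C₂ = 2.83 C₁ and U = Q²/(2C), so U₂/U₁ = C₁/C₂ = 0.353.
U₂ = 0.353 × 9.22×10⁻⁸ = 3.26×10⁻⁸ J.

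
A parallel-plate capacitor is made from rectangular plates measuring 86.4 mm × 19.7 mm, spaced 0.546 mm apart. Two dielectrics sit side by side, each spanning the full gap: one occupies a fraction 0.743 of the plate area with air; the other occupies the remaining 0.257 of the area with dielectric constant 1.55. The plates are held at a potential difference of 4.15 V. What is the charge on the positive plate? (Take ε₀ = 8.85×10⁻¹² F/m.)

Q ≈ 131 pC

A = 86.4 × 19.7 mm² = 1.70×10⁻³ m².
Side-by-side slabs ⇒ two capacitors in parallel, each spanning the full gap.
C₁ = κ₁ε₀A₁/d = 1.00 × 8.85×10⁻¹² × 1.26×10⁻³ / 5.46×10⁻⁴ = 2.05×10⁻¹¹ F.
C₂ = κ₂ε₀A₂/d = 1.55 × 8.85×10⁻¹² × 4.37×10⁻⁴ / 5.46×10⁻⁴ = 1.10×10⁻¹¹ F.
C = C₁ + C₂ = 3.15×10⁻¹¹ F.
Q = CV = 3.15×10⁻¹¹ × 4.15 = 1.31×10⁻¹⁰ C.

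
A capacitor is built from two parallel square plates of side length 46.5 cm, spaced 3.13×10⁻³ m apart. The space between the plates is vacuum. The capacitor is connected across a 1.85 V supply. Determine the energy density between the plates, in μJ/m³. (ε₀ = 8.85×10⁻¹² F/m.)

E = V/d = 1.85 / 3.13×10⁻³ = 5.91×10² V/m.
u = ½ε₀E² = ½ × 8.85×10⁻¹² × (5.91×10²)² = 1.55×10⁻⁶ J/m³.

u ≈ 1.55 μJ/m³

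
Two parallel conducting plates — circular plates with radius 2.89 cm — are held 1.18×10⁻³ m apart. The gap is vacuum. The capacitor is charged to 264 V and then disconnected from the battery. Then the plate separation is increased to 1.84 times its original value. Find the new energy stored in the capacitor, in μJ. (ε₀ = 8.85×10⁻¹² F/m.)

A = π(2.89 cm)² = 2.62×10⁻³ m².
Initially C₁ = ε₀A/d = 8.85×10⁻¹² × 2.62×10⁻³ / 1.18×10⁻³ = 1.97×10⁻¹¹ F.
U₁ = 6.86×10⁻⁷ J.
Isolated ⇒ Q is held fixed. C₂ = 0.543 C₁ and U = Q²/(2C), so U₂/U₁ = C₁/C₂ = 1.84.
U₂ = 1.84 × 6.86×10⁻⁷ = 1.26×10⁻⁶ J.

1.26 μJ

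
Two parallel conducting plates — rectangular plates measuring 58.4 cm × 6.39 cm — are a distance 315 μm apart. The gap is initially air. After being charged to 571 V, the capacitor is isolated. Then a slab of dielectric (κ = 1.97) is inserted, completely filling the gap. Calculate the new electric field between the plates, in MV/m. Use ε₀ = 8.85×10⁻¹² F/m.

E ≈ 0.920 MV/m

A = 58.4 × 6.39 cm² = 3.73×10⁻² m².
Initially C₁ = ε₀A/d = 8.85×10⁻¹² × 3.73×10⁻² / 3.15×10⁻⁴ = 1.05×10⁻⁹ F.
E₁ = 1.81×10⁶ V/m.
Isolated ⇒ Q is held fixed. V₂ = Q/C₂ = V₁/1.97; E = V/d, so E₂/E₁ = (V₂/V₁)(d₁/d₂) = 0.508.
E₂ = 0.508 × 1.81×10⁶ = 9.20×10⁵ V/m.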